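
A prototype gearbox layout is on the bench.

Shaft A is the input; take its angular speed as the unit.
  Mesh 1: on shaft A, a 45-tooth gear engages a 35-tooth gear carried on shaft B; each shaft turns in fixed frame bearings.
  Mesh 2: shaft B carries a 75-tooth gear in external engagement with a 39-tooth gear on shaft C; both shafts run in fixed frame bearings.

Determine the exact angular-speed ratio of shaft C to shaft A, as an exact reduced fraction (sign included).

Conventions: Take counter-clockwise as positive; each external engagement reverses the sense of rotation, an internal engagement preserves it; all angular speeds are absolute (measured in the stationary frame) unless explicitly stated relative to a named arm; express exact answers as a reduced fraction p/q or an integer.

225/91

class = fixed-axis compound train [2 meshes; 2 ratios multiply, 2 sense flips]
mesh 1 [45T→35T]: running ratio 9/7, sense −
mesh 2 [75T→39T]: running ratio 225/91, sense +
ω_out/ω_in = 225/91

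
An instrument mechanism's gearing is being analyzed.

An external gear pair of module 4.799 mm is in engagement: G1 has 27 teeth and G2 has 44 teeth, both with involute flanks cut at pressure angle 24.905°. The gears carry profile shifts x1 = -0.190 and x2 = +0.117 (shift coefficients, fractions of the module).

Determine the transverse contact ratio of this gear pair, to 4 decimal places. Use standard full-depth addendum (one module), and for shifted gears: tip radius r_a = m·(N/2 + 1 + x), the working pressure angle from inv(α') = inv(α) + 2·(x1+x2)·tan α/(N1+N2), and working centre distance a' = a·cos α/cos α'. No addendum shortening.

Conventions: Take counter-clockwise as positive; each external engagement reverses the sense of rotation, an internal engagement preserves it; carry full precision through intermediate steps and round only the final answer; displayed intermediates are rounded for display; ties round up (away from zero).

1.5101

single-mesh involute tooth geometry (27T engaging 44T at module 4.799)
base radii: r_b1 = 58.761826, r_b2 = 95.760013
tip radii: r_a1 = 68.673690, r_a2 = 110.938483
inv(α') = inv(24.905°) + 2·(-0.190+0.117)·tan α/(27+44) = 0.02866163  ⇒  α' = 24.64824°
a' = a·cos α / cos α' = 170.3645·cos 24.905°/cos 24.64824° = 170.012477
action lengths: √(r_a1²−r_b1²) = 35.540448, √(r_a2²−r_b2²) = 56.012203
base pitch p_b = π·m·cos α = 13.674498
CR = (35.540448 + 56.012203 − 170.012477·sin 24.64824°)/13.674498 = 1.510081
contact ratio ≈ 1.5101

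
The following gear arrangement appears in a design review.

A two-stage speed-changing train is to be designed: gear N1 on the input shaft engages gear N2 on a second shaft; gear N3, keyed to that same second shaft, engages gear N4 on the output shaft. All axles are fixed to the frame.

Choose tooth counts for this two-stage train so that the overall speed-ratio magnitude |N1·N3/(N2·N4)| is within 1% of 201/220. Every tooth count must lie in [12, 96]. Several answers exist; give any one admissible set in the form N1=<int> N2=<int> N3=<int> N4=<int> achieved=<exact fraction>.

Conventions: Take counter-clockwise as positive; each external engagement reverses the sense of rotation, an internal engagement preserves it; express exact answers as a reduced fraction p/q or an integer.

N1=12 N2=16 N3=67 N4=55 achieved=201/220

2-stage fixed-axis compound train for ratio 201/220
target = 201/220 in lowest terms: an exact hit needs N1·N3 = k·201 and N2·N4 = k·220 for one integer k, every count in [12, 96]; additionally prefer no 1:1 stage (N1 ≠ N2, N3 ≠ N4)
k = 1…3: no 1:1-free in-range split of k·201 and k·220 into factor pairs; take k = 4
k = 4: N1·N3 = 804 = 12·67, N2·N4 = 880 = 16·55
achieved = 12·67/(16·55) = 201/220; |achieved − target| = 0 ≤ 201/22000 ✓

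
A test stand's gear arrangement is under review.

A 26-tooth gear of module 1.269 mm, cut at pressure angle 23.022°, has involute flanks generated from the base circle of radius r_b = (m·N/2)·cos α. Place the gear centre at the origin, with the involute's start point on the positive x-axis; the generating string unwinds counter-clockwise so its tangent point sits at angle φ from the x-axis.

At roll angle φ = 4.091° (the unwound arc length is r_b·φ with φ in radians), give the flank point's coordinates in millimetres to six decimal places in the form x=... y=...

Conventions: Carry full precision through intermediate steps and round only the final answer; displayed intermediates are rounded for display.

recognized (one wheel, involute flank): single-mesh tooth geometry, m = 1.269, N = 26
pitch radius r_p = m·N/2 = 1.269·26/2 = 16.497000
base radius r_b = r_p·cos α = 16.497000·cos 23.022° = 15.183092
roll angle φ = 4.091° = 0.07140142 rad
x = r_b·(cos φ + φ·sin φ) = 15.221746
y = r_b·(sin φ − φ·cos φ) = 0.001841

x=15.221746 y=0.001841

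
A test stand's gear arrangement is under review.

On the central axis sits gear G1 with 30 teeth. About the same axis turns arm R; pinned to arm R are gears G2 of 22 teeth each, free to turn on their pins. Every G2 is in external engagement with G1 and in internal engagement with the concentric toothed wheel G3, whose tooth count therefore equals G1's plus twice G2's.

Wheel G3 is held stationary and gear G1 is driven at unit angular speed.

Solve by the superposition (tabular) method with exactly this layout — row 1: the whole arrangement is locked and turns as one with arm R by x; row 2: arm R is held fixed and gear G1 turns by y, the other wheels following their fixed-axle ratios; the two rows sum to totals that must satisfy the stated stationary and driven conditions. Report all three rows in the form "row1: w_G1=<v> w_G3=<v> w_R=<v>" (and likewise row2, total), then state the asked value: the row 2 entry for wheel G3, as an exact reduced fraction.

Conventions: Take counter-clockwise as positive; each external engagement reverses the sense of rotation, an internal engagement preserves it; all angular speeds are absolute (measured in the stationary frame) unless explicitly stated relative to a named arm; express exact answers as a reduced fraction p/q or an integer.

row1: w_G1=15/52 w_G3=15/52 w_R=15/52
row2: w_G1=37/52 w_G3=-15/52 w_R=0
total: w_G1=1 w_G3=0 w_R=15/52
asked value: -15/52

planetary set (30T centre, 22T on arm, 74T internal) — Willis relation
row 1 — lock + rotate with arm: ω_sun = ω_ring = ω_arm = x
superposition row 2 [arm held]: sun y, ring −(30/74)·y, arm 0
boundary: total ω_ring = x − (30/74)·y = 0 and total ω_sun = x + y = 1  ⇒  y = 37/52, x = 15/52
row 2 ring = −(30/74)·37/52 = -15/52
totals (row 1 + row 2): sun 15/52 + 37/52 = 1, ring 15/52 + (-15/52) = 0, arm 15/52 + 0 = 15/52
asked cell (row2, ring) = -15/52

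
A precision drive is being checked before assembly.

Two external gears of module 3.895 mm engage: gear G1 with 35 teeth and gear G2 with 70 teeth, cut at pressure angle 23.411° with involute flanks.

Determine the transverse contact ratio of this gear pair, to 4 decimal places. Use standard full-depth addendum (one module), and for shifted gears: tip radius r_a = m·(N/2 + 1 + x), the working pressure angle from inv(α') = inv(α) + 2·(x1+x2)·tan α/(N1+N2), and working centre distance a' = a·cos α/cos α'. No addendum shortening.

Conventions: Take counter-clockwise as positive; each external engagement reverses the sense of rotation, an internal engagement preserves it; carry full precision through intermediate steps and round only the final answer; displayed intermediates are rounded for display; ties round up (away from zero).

single-mesh involute tooth geometry (35T engaging 70T at module 3.895)
base radii: r_b1 = 62.551251, r_b2 = 125.102503
tip radii: r_a1 = 72.057500, r_a2 = 140.220000
no profile shift: α' = α, a' = a
action lengths: √(r_a1²−r_b1²) = 35.771836, √(r_a2²−r_b2²) = 63.332553
base pitch p_b = π·m·cos α = 11.229174
CR = (35.771836 + 63.332553 − 204.487500·sin 23.41100°)/11.229174 = 1.590195
contact ratio ≈ 1.5902

1.5902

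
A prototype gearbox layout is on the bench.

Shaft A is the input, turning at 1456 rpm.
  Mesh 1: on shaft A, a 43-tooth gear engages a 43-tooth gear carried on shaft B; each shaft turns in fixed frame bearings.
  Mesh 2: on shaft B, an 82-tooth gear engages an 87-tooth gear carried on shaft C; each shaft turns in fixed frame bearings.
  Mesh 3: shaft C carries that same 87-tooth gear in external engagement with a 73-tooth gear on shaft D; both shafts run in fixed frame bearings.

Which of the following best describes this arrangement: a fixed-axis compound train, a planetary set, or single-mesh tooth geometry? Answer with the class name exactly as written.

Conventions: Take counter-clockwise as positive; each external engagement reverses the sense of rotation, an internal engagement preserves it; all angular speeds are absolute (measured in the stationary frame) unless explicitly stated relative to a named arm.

fixed-axis compound train

topology: fixed-axis compound train — 3 meshes, A→D
classification: fixed-axis compound train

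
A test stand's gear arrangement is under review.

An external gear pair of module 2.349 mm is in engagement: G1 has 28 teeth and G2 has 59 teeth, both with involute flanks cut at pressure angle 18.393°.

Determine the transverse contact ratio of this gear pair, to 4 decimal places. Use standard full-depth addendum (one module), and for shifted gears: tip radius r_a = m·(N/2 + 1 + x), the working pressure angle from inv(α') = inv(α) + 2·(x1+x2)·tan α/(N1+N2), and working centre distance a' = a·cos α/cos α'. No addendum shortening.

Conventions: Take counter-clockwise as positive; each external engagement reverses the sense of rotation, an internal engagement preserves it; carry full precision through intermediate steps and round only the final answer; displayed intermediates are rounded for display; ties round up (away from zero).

recognized (one external pair, fixed centres): single-mesh tooth geometry, m = 2.349, N1 = 28, N2 = 59
base radii: r_b1 = 31.206004, r_b2 = 65.755509
tip radii: r_a1 = 35.235000, r_a2 = 71.644500
no profile shift: α' = α, a' = a
action lengths: √(r_a1²−r_b1²) = 16.361250, √(r_a2²−r_b2²) = 28.445516
base pitch p_b = π·m·cos α = 7.002611
CR = (16.361250 + 28.445516 − 102.181500·sin 18.39300°)/7.002611 = 1.794348
contact ratio ≈ 1.7943

1.7943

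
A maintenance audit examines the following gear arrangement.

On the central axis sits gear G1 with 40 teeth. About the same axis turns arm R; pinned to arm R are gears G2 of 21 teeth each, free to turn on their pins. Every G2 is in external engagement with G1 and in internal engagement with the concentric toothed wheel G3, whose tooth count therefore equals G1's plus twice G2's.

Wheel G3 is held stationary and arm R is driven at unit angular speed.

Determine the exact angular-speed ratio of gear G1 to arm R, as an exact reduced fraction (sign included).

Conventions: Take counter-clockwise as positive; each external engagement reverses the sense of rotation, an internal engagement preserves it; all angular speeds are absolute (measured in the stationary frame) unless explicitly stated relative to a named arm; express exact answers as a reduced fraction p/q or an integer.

class = planetary set [G3 = 40+2·21 = 82; Willis about the carrier]
ring teeth: 40 + 2·21 = 82
40(ω_sun−ω_arm) = −82(ω_ring−ω_arm),  ω_ring = 0, ω_arm = 1
ω_sun = 1 − (82/40)(0−1) = 61/20
ω_out/ω_in = 61/20

61/20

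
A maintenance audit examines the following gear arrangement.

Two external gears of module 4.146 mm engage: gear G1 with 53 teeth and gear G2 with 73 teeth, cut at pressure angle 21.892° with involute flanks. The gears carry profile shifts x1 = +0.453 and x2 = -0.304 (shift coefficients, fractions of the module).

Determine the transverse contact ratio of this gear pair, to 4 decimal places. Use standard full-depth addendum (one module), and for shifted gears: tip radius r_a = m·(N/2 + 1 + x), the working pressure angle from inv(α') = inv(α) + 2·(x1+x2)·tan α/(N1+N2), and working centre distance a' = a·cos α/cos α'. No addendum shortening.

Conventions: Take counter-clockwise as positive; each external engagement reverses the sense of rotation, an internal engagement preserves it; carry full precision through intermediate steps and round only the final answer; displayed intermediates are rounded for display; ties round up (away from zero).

1.6430

recognized (one external pair, fixed centres): single-mesh tooth geometry, m = 4.146, N1 = 53, N2 = 73
base radii: r_b1 = 101.946162, r_b2 = 140.416412
tip radii: r_a1 = 115.893138, r_a2 = 154.214616
inv(α') = inv(21.892°) + 2·(+0.453-0.304)·tan α/(53+73) = 0.02069813  ⇒  α' = 22.22364°
a' = a·cos α / cos α' = 261.1980·cos 21.892°/cos 22.22364° = 261.811326
action lengths: √(r_a1²−r_b1²) = 55.119864, √(r_a2²−r_b2²) = 63.760325
base pitch p_b = π·m·cos α = 12.085785
CR = (55.119864 + 63.760325 − 261.811326·sin 22.22364°)/12.085785 = 1.643021
contact ratio ≈ 1.6430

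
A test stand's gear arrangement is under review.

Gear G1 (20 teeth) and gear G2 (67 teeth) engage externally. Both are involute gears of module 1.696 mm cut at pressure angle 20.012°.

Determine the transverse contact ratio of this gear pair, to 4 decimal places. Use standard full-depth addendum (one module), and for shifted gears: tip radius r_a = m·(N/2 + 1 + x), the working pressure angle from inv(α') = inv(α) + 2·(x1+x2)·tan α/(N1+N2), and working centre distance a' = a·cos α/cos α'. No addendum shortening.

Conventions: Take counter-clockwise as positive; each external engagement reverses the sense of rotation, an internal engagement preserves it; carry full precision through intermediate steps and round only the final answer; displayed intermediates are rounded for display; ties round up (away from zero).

class = single-mesh tooth geometry [involute pair 20T × 67T, m = 1.696]
base radii: r_b1 = 15.935972, r_b2 = 53.385505
tip radii: r_a1 = 18.656000, r_a2 = 58.512000
no profile shift: α' = α, a' = a
action lengths: √(r_a1²−r_b1²) = 9.700059, √(r_a2²−r_b2²) = 23.950825
base pitch p_b = π·m·cos α = 5.006433
CR = (9.700059 + 23.950825 − 73.776000·sin 20.01200°)/5.006433 = 1.678538
contact ratio ≈ 1.6785

1.6785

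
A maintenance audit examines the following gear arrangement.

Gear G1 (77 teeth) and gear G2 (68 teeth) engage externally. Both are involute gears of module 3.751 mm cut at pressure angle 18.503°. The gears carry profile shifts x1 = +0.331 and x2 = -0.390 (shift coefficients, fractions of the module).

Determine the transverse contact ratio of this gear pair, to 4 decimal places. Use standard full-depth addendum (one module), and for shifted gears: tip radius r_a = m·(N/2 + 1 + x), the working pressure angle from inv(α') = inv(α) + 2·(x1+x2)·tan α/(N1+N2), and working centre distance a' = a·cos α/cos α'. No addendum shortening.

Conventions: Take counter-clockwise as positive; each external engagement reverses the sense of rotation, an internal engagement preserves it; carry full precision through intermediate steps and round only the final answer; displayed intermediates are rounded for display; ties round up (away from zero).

single-mesh involute tooth geometry (77T engaging 68T at module 3.751)
base radii: r_b1 = 136.948339, r_b2 = 120.941390
tip radii: r_a1 = 149.406081, r_a2 = 129.822110
inv(α') = inv(18.503°) + 2·(+0.331-0.390)·tan α/(77+68) = 0.01144293  ⇒  α' = 18.36253°
a' = a·cos α / cos α' = 271.9475·cos 18.503°/cos 18.36253° = 271.725378
action lengths: √(r_a1²−r_b1²) = 59.727126, √(r_a2²−r_b2²) = 47.190682
base pitch p_b = π·m·cos α = 11.174958
CR = (59.727126 + 47.190682 − 271.725378·sin 18.36253°)/11.174958 = 1.907532
contact ratio ≈ 1.9075

1.9075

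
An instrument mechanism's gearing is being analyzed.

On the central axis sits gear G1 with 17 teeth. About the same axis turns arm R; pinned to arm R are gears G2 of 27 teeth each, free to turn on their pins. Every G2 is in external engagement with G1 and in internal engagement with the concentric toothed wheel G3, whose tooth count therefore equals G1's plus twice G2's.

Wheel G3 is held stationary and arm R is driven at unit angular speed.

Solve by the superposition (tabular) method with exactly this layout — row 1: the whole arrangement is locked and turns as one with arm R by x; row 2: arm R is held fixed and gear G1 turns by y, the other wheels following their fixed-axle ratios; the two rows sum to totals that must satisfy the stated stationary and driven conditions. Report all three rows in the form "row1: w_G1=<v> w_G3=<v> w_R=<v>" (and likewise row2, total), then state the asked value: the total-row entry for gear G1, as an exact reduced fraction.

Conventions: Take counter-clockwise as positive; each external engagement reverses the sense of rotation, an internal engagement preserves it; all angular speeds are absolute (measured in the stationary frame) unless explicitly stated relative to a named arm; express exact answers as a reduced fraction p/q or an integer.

recognized (axles ride arm R): planetary set, 17/27/71 teeth
row 1: whole set turns with the arm by x
superposition row 2 [arm held]: sun y, ring −(17/71)·y, arm 0
boundary: total ω_ring = x − (17/71)·y = 0 and total ω_arm = x = 1  ⇒  y = 71/17, x = 1
row 2 ring = −(17/71)·71/17 = -1
totals (row 1 + row 2): sun 1 + 71/17 = 88/17, ring 1 + (-1) = 0, arm 1 + 0 = 1
asked cell (total, sun) = 88/17

row1: w_G1=1 w_G3=1 w_R=1
row2: w_G1=71/17 w_G3=-1 w_R=0
total: w_G1=88/17 w_G3=0 w_R=1
asked value: 88/17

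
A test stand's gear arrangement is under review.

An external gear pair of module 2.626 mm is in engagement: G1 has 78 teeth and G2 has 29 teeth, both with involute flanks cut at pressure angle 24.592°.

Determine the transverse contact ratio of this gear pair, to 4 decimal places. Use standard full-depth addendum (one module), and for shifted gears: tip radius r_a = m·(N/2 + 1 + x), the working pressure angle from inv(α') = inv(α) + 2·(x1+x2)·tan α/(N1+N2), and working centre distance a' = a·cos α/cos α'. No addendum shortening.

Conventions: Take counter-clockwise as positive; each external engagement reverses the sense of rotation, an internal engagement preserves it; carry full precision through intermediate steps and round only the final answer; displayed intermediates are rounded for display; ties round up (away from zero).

1.5366

class = single-mesh tooth geometry [involute pair 78T × 29T, m = 2.626]
base radii: r_b1 = 93.124459, r_b2 = 34.623196
tip radii: r_a1 = 105.040000, r_a2 = 40.703000
no profile shift: α' = α, a' = a
action lengths: √(r_a1²−r_b1²) = 48.592559, √(r_a2²−r_b2²) = 21.400199
base pitch p_b = π·m·cos α = 7.501516
CR = (48.592559 + 21.400199 − 140.491000·sin 24.59200°)/7.501516 = 1.536608
contact ratio ≈ 1.5366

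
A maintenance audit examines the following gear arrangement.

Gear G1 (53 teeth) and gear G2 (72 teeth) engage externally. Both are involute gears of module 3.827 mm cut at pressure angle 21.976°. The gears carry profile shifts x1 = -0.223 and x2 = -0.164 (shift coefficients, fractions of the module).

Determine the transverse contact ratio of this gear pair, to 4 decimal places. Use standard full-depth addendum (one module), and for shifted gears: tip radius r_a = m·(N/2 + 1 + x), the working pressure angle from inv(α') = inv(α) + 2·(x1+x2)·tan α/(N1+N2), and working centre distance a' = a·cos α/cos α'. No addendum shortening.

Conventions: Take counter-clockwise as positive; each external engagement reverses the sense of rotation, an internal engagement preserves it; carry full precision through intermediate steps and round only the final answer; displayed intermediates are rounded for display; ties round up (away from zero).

class = single-mesh tooth geometry [involute pair 53T × 72T, m = 3.827]
base radii: r_b1 = 94.046720, r_b2 = 127.761581
tip radii: r_a1 = 104.389079, r_a2 = 140.971372
inv(α') = inv(21.976°) + 2·(-0.223-0.164)·tan α/(53+72) = 0.01748678  ⇒  α' = 21.05501°
a' = a·cos α / cos α' = 239.1875·cos 21.976°/cos 21.05501° = 237.676563
action lengths: √(r_a1²−r_b1²) = 45.302256, √(r_a2²−r_b2²) = 59.581088
base pitch p_b = π·m·cos α = 11.149301
CR = (45.302256 + 59.581088 − 237.676563·sin 21.05501°)/11.149301 = 1.748510
contact ratio ≈ 1.7485

1.7485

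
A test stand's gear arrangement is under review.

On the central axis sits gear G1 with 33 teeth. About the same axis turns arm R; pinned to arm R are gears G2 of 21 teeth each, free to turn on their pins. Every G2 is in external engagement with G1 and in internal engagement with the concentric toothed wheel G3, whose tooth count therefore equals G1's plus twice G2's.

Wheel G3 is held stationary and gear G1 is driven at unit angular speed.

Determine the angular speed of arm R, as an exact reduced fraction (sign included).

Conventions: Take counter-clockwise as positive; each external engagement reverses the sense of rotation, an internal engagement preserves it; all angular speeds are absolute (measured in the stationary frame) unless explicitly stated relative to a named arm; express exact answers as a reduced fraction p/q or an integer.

planetary set (33T centre, 21T on arm, 75T internal) — Willis relation
ring teeth: 33 + 2·21 = 75
33(ω_sun−ω_arm) = −75(ω_ring−ω_arm),  ω_ring = 0, ω_sun = 1
33(1−ω_arm) = −75(0−ω_arm)  ⇒  108·ω_arm = 33  ⇒  ω_arm = 11/36
exact speed ratio = 11/36

11/36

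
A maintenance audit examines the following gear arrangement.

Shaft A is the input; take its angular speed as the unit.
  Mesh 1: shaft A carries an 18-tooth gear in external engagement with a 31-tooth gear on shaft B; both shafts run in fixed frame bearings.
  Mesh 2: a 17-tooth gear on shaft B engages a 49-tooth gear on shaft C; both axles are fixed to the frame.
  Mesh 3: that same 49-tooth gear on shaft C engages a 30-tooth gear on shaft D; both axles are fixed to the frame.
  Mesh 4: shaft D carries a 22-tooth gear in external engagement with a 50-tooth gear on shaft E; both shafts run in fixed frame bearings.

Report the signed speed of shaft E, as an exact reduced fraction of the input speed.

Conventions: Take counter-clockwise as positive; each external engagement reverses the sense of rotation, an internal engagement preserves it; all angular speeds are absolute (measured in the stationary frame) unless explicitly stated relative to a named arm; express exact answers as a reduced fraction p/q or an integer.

4-mesh fixed-axis compound train (all bearings frame-fixed)
mesh 1 [18T→31T]: |ω|/ω_in = 1×18/31 = 18/31, sense flips to −
mesh 2 [17T→49T]: |ω|/ω_in = (18/31)×17/49 = 306/1519, sense flips to +
mesh 3 [49T→30T]: |ω|/ω_in = (306/1519)×49/30 = 51/155, sense flips to −
mesh 4 [22T→50T]: |ω|/ω_in = (51/155)×22/50 = 561/3875, sense flips to +
signed output speed (× input speed) = 561/3875

561/3875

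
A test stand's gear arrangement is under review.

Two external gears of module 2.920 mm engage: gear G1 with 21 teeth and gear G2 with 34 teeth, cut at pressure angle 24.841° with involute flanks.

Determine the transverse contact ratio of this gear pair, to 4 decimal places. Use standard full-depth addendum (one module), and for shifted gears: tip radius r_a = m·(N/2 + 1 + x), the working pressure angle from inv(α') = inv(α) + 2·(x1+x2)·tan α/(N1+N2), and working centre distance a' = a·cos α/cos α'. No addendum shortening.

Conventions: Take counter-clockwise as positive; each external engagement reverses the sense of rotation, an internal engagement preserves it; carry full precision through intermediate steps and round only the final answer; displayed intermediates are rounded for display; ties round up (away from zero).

class = single-mesh tooth geometry [involute pair 21T × 34T, m = 2.920]
base radii: r_b1 = 27.823248, r_b2 = 45.047163
tip radii: r_a1 = 33.580000, r_a2 = 52.560000
no profile shift: α' = α, a' = a
action lengths: √(r_a1²−r_b1²) = 18.801151, √(r_a2²−r_b2²) = 27.079637
base pitch p_b = π·m·cos α = 8.324696
CR = (18.801151 + 27.079637 − 80.300000·sin 24.84100°)/8.324696 = 1.459108
contact ratio ≈ 1.4591

1.4591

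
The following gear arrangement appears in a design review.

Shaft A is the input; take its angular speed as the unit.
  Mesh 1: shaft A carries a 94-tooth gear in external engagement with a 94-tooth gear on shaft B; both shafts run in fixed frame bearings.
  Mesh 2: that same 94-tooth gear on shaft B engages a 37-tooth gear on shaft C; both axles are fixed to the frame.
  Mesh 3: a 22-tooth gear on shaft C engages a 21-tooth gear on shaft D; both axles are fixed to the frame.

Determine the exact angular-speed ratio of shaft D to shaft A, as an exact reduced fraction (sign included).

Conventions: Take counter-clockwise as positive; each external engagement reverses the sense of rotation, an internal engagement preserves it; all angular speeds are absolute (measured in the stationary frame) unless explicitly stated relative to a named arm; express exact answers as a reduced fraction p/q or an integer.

class = fixed-axis compound train [3 meshes; 3 ratios multiply, 3 sense flips]
mesh 1 [94T→94T]: running ratio 1, sense −
mesh 2 [94T→37T]: running ratio 94/37, sense +
mesh 3 [22T→21T]: running ratio 2068/777, sense −
ω_out/ω_in = -2068/777

-2068/777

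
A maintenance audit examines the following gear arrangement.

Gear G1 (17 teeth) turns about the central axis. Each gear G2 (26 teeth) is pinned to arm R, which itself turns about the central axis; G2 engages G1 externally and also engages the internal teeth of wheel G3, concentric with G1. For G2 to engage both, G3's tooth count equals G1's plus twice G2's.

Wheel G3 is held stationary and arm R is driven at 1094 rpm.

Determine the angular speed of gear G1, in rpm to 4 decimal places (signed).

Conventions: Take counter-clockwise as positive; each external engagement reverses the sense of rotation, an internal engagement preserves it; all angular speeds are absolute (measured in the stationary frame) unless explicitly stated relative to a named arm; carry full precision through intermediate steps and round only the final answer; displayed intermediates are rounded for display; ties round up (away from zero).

planetary set (17T centre, 26T on arm, 69T internal) — Willis relation
normalise by the input: solve with ω_arm = 1, then scale by 1094 rpm
ring teeth: 17 + 2·26 = 69
17(ω_sun−ω_arm) = −69(ω_ring−ω_arm),  ω_ring = 0, ω_arm = 1
ω_sun = 1 − (69/17)(0−1) = 86/17
scale: ω_sun = 86/17 × 1094 rpm = +5534.3529 rpm

+5534.3529 rpm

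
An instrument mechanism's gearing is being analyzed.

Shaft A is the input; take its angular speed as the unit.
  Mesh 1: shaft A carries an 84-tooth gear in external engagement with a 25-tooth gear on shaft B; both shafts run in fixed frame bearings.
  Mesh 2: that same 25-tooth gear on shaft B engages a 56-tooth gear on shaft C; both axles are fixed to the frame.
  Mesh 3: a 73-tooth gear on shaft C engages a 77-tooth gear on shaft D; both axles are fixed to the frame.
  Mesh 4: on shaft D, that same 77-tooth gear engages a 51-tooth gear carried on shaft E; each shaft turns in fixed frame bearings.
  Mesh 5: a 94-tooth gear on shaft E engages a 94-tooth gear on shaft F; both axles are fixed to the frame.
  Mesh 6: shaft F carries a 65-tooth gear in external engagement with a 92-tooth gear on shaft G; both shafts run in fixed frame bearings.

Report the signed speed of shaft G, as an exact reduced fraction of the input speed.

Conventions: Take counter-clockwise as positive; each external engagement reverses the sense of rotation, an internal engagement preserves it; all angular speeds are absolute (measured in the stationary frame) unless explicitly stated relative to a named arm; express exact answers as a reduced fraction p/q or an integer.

4745/3128

6-mesh fixed-axis compound train (all bearings frame-fixed)
mesh 1 [84T→25T]: |ω|/ω_in = 1×84/25 = 84/25, sense flips to −
mesh 2 [25T→56T]: |ω|/ω_in = (84/25)×25/56 = 3/2, sense flips to +
mesh 3 [73T→77T]: |ω|/ω_in = (3/2)×73/77 = 219/154, sense flips to −
mesh 4 [77T→51T]: |ω|/ω_in = (219/154)×77/51 = 73/34, sense flips to +
mesh 5 [94T→94T]: |ω|/ω_in = (73/34)×94/94 = 73/34, sense flips to −
mesh 6 [65T→92T]: |ω|/ω_in = (73/34)×65/92 = 4745/3128, sense flips to +
signed output speed (× input speed) = 4745/3128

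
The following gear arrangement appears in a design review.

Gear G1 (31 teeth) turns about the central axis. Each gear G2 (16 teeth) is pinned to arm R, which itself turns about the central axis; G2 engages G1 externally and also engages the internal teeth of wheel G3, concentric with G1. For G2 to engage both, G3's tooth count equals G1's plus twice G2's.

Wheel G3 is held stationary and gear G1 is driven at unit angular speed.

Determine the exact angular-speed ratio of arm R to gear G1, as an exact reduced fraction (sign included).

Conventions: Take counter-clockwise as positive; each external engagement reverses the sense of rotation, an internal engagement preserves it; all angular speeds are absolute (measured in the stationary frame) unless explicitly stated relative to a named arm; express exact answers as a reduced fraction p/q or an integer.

31/94

planetary set (31T centre, 16T on arm, 63T internal) — Willis relation
ring teeth: 31 + 2·16 = 63
31(ω_sun−ω_arm) = −63(ω_ring−ω_arm),  ω_ring = 0, ω_sun = 1
31(1−ω_arm) = −63(0−ω_arm)  ⇒  94·ω_arm = 31  ⇒  ω_arm = 31/94
ω_out/ω_in = 31/94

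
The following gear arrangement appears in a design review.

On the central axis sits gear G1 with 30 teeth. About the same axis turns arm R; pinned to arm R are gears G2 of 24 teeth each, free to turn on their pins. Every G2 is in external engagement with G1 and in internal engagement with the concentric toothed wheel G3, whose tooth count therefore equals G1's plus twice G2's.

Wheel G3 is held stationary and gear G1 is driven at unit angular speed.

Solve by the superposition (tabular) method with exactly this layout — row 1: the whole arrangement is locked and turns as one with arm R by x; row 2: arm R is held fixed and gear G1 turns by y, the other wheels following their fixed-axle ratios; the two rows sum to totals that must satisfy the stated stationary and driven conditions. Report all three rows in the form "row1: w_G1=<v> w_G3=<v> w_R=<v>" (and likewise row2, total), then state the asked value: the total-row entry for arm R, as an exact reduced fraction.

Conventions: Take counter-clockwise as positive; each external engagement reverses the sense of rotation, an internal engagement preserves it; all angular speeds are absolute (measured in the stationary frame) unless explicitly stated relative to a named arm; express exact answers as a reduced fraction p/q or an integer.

class = planetary set [G3 = 30+2·24 = 78; Willis about the carrier]
row 1: whole set turns with the arm by x
superposition row 2 [arm held]: sun y, ring −(30/78)·y, arm 0
boundary: total ω_ring = x − (30/78)·y = 0 and total ω_sun = x + y = 1  ⇒  y = 13/18, x = 5/18
row 2 ring = −(30/78)·13/18 = -5/18
totals (row 1 + row 2): sun 5/18 + 13/18 = 1, ring 5/18 + (-5/18) = 0, arm 5/18 + 0 = 5/18
asked cell (total, arm) = 5/18

row1: w_G1=5/18 w_G3=5/18 w_R=5/18
row2: w_G1=13/18 w_G3=-5/18 w_R=0
total: w_G1=1 w_G3=0 w_R=5/18
asked value: 5/18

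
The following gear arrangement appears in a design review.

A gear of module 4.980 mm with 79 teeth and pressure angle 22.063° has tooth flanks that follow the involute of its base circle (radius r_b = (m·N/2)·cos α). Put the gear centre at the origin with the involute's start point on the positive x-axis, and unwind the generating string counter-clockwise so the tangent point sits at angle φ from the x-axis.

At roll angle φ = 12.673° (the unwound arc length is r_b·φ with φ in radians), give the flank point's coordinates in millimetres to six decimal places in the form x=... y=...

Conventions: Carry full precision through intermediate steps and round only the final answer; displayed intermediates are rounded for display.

single-mesh involute tooth geometry (79T wheel at module 4.980)
pitch radius r_p = m·N/2 = 4.980·79/2 = 196.710000
base radius r_b = r_p·cos α = 196.710000·cos 22.063° = 182.305201
roll angle φ = 12.673° = 0.22118558 rad
x = r_b·(cos φ + φ·sin φ) = 186.710270
y = r_b·(sin φ − φ·cos φ) = 0.654368

x=186.710270 y=0.654368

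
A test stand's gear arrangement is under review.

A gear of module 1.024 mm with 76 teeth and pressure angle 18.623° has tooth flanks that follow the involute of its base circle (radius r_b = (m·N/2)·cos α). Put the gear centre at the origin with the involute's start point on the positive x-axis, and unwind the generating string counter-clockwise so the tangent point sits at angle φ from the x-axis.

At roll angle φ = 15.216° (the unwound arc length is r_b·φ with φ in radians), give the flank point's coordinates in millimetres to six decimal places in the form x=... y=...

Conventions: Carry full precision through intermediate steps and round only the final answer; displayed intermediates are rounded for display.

x=38.152069 y=0.228598

topology: single-mesh involute geometry — m = 1.024, N = 76
pitch radius r_p = m·N/2 = 1.024·76/2 = 38.912000
base radius r_b = r_p·cos α = 38.912000·cos 18.623° = 36.874579
roll angle φ = 15.216° = 0.26556930 rad
x = r_b·(cos φ + φ·sin φ) = 38.152069
y = r_b·(sin φ − φ·cos φ) = 0.228598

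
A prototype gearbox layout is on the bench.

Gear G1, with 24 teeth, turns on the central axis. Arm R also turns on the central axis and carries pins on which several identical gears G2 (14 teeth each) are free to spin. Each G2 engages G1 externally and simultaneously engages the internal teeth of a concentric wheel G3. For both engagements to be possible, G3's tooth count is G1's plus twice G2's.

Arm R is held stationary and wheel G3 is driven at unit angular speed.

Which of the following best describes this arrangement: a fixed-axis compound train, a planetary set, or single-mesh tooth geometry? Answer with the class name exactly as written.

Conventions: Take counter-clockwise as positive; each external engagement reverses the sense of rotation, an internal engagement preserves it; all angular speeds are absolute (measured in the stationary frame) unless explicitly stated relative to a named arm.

topology: planetary set — G1 24T / G2 14T / G3 52T, arm = carrier (Willis)
classification: planetary set

planetary set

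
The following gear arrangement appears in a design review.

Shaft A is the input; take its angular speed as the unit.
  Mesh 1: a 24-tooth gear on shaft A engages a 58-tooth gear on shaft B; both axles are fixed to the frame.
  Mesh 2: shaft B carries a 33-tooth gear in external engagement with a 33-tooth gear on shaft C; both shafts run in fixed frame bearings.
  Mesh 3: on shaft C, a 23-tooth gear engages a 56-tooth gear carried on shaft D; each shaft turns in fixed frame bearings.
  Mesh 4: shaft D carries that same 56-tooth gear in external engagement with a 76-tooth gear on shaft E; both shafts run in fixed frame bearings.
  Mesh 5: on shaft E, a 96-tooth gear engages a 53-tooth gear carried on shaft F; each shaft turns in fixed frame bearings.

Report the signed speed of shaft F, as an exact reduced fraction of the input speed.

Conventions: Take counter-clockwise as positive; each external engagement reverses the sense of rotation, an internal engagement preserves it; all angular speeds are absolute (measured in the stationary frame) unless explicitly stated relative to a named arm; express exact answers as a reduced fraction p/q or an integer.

-6624/29203

5-mesh fixed-axis compound train (all bearings frame-fixed)
mesh 1 [24T→58T]: |ω|/ω_in = 1×24/58 = 12/29, sense flips to −
mesh 2 [33T→33T]: |ω|/ω_in = (12/29)×33/33 = 12/29, sense flips to +
mesh 3 [23T→56T]: |ω|/ω_in = (12/29)×23/56 = 69/406, sense flips to −
mesh 4 [56T→76T]: |ω|/ω_in = (69/406)×56/76 = 69/551, sense flips to +
mesh 5 [96T→53T]: |ω|/ω_in = (69/551)×96/53 = 6624/29203, sense flips to −
signed output speed (× input speed) = -6624/29203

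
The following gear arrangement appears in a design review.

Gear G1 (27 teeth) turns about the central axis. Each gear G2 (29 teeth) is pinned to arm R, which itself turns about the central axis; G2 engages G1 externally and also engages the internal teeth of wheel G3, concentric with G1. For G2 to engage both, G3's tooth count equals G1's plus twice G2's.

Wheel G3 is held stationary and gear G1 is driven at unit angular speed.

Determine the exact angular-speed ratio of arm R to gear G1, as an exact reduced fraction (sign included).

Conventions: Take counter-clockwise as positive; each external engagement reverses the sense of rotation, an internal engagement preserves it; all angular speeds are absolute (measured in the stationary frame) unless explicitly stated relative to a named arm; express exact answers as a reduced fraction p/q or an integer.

recognized (axles ride arm R): planetary set, 27/29/85 teeth
ring teeth: 27 + 2·29 = 85
27(ω_sun−ω_arm) = −85(ω_ring−ω_arm),  ω_ring = 0, ω_sun = 1
27(1−ω_arm) = −85(0−ω_arm)  ⇒  112·ω_arm = 27  ⇒  ω_arm = 27/112
ω_out/ω_in = 27/112

27/112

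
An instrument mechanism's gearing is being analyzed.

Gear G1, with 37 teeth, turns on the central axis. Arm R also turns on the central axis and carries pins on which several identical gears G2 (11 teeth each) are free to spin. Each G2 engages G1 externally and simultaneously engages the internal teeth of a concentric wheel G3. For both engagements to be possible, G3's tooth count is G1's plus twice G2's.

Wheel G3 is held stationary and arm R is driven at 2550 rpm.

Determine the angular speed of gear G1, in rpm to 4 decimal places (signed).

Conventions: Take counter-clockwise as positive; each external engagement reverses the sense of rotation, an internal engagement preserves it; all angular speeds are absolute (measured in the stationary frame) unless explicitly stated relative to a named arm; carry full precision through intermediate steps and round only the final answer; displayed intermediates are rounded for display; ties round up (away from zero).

topology: planetary set — G1 37T / G2 11T / G3 59T, arm = carrier (Willis)
normalise by the input: solve with ω_arm = 1, then scale by 2550 rpm
ring teeth: 37 + 2·11 = 59
37(ω_sun−ω_arm) = −59(ω_ring−ω_arm),  ω_ring = 0, ω_arm = 1
ω_sun = 1 − (59/37)(0−1) = 96/37
scale: ω_sun = 96/37 × 2550 rpm = +6616.2162 rpm

+6616.2162 rpm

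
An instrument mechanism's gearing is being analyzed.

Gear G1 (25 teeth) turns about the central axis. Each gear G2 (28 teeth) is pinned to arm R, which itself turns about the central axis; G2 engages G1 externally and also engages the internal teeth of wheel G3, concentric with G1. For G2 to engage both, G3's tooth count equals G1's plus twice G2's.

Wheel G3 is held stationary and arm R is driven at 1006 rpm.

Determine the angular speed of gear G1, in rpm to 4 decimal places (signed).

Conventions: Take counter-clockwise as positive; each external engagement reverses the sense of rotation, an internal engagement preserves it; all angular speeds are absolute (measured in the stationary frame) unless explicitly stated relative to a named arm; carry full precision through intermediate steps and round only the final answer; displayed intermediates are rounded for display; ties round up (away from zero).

topology: planetary set — G1 25T / G2 28T / G3 81T, arm = carrier (Willis)
normalise by the input: solve with ω_arm = 1, then scale by 1006 rpm
ring teeth: 25 + 2·28 = 81
25(ω_sun−ω_arm) = −81(ω_ring−ω_arm),  ω_ring = 0, ω_arm = 1
ω_sun = 1 − (81/25)(0−1) = 106/25
scale: ω_sun = 106/25 × 1006 rpm = +4265.4400 rpm

+4265.4400 rpm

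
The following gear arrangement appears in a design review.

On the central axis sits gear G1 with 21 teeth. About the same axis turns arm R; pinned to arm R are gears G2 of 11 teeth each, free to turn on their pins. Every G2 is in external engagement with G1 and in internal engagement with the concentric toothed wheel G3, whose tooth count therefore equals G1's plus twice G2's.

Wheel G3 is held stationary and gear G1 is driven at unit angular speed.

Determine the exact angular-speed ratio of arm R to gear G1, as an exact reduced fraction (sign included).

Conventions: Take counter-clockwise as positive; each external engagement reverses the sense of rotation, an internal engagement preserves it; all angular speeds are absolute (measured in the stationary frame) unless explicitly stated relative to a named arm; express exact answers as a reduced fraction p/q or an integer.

21/64

topology: planetary set — G1 21T / G2 11T / G3 43T, arm = carrier (Willis)
ring teeth: 21 + 2·11 = 43
21(ω_sun−ω_arm) = −43(ω_ring−ω_arm),  ω_ring = 0, ω_sun = 1
21(1−ω_arm) = −43(0−ω_arm)  ⇒  64·ω_arm = 21  ⇒  ω_arm = 21/64
ω_out/ω_in = 21/64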